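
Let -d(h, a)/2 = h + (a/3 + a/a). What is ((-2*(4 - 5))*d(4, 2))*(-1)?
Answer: 68/3 ≈ 22.667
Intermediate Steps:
d(h, a) = -2 - 2*h - 2*a/3 (d(h, a) = -2*(h + (a/3 + a/a)) = -2*(h + (a*(⅓) + 1)) = -2*(h + (a/3 + 1)) = -2*(h + (1 + a/3)) = -2*(1 + h + a/3) = -2 - 2*h - 2*a/3)
((-2*(4 - 5))*d(4, 2))*(-1) = ((-2*(4 - 5))*(-2 - 2*4 - ⅔*2))*(-1) = ((-2*(-1))*(-2 - 8 - 4/3))*(-1) = (2*(-34/3))*(-1) = -68/3*(-1) = 68/3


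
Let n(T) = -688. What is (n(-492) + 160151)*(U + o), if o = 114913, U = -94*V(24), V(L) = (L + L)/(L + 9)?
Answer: 201328256557/11 ≈ 1.8303e+10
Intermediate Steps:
V(L) = 2*L/(9 + L) (V(L) = (2*L)/(9 + L) = 2*L/(9 + L))
U = -1504/11 (U = -188*24/(9 + 24) = -188*24/33 = -94*16/11 = -1504/11 ≈ -136.73)
(n(-492) + 160151)*(U + o) = (-688 + 160151)*(-1504/11 + 114913) = 159463*(1262539/11) = 201328256557/11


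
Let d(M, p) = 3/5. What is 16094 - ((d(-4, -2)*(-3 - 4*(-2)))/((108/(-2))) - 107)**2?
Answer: 1501127/324 ≈ 4633.1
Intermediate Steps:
d(M, p) = 3/5 (d(M, p) = 3*(1/5) = 3/5)
16094 - ((d(-4, -2)*(-3 - 4*(-2)))/((108/(-2))) - 107)**2 = 16094 - ((3*(-3 - 4*(-2))/5)/((108/(-2))) - 107)**2 = 16094 - ((3*(-3 + 8)/5)/((108*(-1/2))) - 107)**2 = 16094 - (((3/5)*5)/(-54) - 107)**2 = 16094 - (3*(-1/54) - 107)**2 = 16094 - (-1/18 - 107)**2 = 16094 - (-1927/18)**2 = 16094 - 1*3713329/324 = 16094 - 3713329/324 = 1501127/324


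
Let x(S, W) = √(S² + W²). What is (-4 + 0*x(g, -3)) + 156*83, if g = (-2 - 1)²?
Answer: 12944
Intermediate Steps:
g = 9 (g = (-3)² = 9)
(-4 + 0*x(g, -3)) + 156*83 = (-4 + 0*√(9² + (-3)²)) + 156*83 = (-4 + 0*√(81 + 9)) + 12948 = (-4 + 0*√90) + 12948 = (-4 + 0*(3*√10)) + 12948 = (-4 + 0) + 12948 = -4 + 12948 = 12944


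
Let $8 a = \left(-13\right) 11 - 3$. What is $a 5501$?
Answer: $- \frac{401573}{4} \approx -1.0039 \cdot 10^{5}$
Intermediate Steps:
$a = - \frac{73}{4}$ ($a = \frac{\left(-13\right) 11 - 3}{8} = \frac{-143 - 3}{8} = \frac{1}{8} \left(-146\right) = - \frac{73}{4} \approx -18.25$)
$a 5501 = \left(- \frac{73}{4}\right) 5501 = - \frac{401573}{4}$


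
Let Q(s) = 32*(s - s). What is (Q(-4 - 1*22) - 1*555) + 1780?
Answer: 1225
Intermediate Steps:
Q(s) = 0 (Q(s) = 32*0 = 0)
(Q(-4 - 1*22) - 1*555) + 1780 = (0 - 1*555) + 1780 = (0 - 555) + 1780 = -555 + 1780 = 1225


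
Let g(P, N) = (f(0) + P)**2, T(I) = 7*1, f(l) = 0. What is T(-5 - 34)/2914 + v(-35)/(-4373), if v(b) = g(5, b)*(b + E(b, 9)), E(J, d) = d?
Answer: 1924711/12742922 ≈ 0.15104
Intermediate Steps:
T(I) = 7
g(P, N) = P**2 (g(P, N) = (0 + P)**2 = P**2)
v(b) = 225 + 25*b (v(b) = 5**2*(b + 9) = 25*(9 + b) = 225 + 25*b)
T(-5 - 34)/2914 + v(-35)/(-4373) = 7/2914 + (225 + 25*(-35))/(-4373) = 7*(1/2914) + (225 - 875)*(-1/4373) = 7/2914 - 650*(-1/4373) = 7/2914 + 650/4373 = 1924711/12742922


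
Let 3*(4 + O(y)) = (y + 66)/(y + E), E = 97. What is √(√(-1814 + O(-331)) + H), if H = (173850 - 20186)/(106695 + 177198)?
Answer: √(29489914551552 + 232830680186*I*√99525738)/7381218 ≈ 4.6464 + 4.5878*I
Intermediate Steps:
O(y) = -4 + (66 + y)/(3*(97 + y)) (O(y) = -4 + ((y + 66)/(y + 97))/3 = -4 + ((66 + y)/(97 + y))/3 = -4 + (66 + y)/(3*(97 + y)))
H = 153664/283893 ≈ 0.54127
√(√(-1814 + O(-331)) + H) = √(√(-1814 + (-1098 - 11*(-331))/(3*(97 - 331))) + 153664/283893) = √(√(-1814 + (⅓)*(-1098 + 3641)/(-234)) + 153664/283893) = √(√(-1814 + (⅓)*(-1/234)*2543) + 153664/283893) = √(√(-1814 - 2543/702) + 153664/283893) = √(√(-1275971/702) + 153664/283893) = √(I*√99525738/234 + 153664/283893) = √(153664/283893 + I*√99525738/234)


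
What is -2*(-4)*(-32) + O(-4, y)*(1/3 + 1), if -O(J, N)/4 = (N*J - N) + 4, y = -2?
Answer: -992/3 ≈ -330.67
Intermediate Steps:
O(J, N) = -16 + 4*N - 4*J*N (O(J, N) = -4*((N*J - N) + 4) = -4*((J*N - N) + 4) = -4*((-N + J*N) + 4) = -4*(4 - N + J*N) = -16 + 4*N - 4*J*N)
-2*(-4)*(-32) + O(-4, y)*(1/3 + 1) = -2*(-4)*(-32) + (-16 + 4*(-2) - 4*(-4)*(-2))*(1/3 + 1) = 8*(-32) + (-16 - 8 - 32)*(1/3 + 1) = -256 - 56*4/3 = -256 - 224/3 = -992/3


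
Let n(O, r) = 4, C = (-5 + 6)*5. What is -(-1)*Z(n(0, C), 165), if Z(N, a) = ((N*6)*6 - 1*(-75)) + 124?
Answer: 343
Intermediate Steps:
C = 5 (C = 1*5 = 5)
Z(N, a) = 199 + 36*N (Z(N, a) = ((6*N)*6 + 75) + 124 = (36*N + 75) + 124 = (75 + 36*N) + 124 = 199 + 36*N)
-(-1)*Z(n(0, C), 165) = -(-1)*(199 + 36*4) = -(-1)*(199 + 144) = -(-1)*343 = -1*(-343) = 343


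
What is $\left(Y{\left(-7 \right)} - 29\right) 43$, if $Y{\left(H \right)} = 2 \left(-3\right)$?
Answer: $-1505$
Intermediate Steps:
$Y{\left(H \right)} = -6$
$\left(Y{\left(-7 \right)} - 29\right) 43 = \left(-6 - 29\right) 43 = \left(-35\right) 43 = -1505$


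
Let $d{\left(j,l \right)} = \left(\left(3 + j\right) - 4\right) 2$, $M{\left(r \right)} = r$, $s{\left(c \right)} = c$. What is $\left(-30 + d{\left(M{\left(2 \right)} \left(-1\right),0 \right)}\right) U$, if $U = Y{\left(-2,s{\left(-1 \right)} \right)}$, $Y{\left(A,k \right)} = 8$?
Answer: $-288$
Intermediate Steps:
$U = 8$
$d{\left(j,l \right)} = -2 + 2 j$ ($d{\left(j,l \right)} = \left(-1 + j\right) 2 = -2 + 2 j$)
$\left(-30 + d{\left(M{\left(2 \right)} \left(-1\right),0 \right)}\right) U = \left(-30 + \left(-2 + 2 \cdot 2 \left(-1\right)\right)\right) 8 = \left(-30 + \left(-2 + 2 \left(-2\right)\right)\right) 8 = \left(-30 - 6\right) 8 = \left(-36\right) 8 = -288$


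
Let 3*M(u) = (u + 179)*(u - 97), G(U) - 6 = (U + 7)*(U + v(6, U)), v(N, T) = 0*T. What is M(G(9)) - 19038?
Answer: -39677/3 ≈ -13226.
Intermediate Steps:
v(N, T) = 0
G(U) = 6 + U*(7 + U) (G(U) = 6 + (U + 7)*(U + 0) = 6 + (7 + U)*U = 6 + U*(7 + U))
M(u) = (-97 + u)*(179 + u)/3 (M(u) = ((u + 179)*(u - 97))/3 = ((179 + u)*(-97 + u))/3 = ((-97 + u)*(179 + u))/3 = (-97 + u)*(179 + u)/3)
M(G(9)) - 19038 = (-17363/3 + (6 + 9**2 + 7*9)**2/3 + 82*(6 + 9**2 + 7*9)/3) - 19038 = (-17363/3 + (6 + 81 + 63)**2/3 + 82*(6 + 81 + 63)/3) - 19038 = (-17363/3 + (1/3)*150**2 + (82/3)*150) - 19038 = (-17363/3 + (1/3)*22500 + 4100) - 19038 = (-17363/3 + 7500 + 4100) - 19038 = 17437/3 - 19038 = -39677/3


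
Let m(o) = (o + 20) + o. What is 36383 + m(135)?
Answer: 36673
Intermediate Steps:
m(o) = 20 + 2*o (m(o) = (20 + o) + o = 20 + 2*o)
36383 + m(135) = 36383 + (20 + 2*135) = 36383 + (20 + 270) = 36383 + 290 = 36673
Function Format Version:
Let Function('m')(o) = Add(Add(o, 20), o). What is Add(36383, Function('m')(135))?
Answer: 36673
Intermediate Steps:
Function('m')(o) = Add(20, Mul(2, o)) (Function('m')(o) = Add(Add(20, o), o) = Add(20, Mul(2, o)))
Add(36383, Function('m')(135)) = Add(36383, Add(20, Mul(2, 135))) = Add(36383, Add(20, 270)) = Add(36383, 290) = 36673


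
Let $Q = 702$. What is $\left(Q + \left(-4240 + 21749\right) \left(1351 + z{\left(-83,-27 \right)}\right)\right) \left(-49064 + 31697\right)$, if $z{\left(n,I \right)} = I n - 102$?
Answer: $-1061247214104$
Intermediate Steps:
$z{\left(n,I \right)} = -102 + I n$
$\left(Q + \left(-4240 + 21749\right) \left(1351 + z{\left(-83,-27 \right)}\right)\right) \left(-49064 + 31697\right) = \left(702 + \left(-4240 + 21749\right) \left(1351 - -2139\right)\right) \left(-49064 + 31697\right) = \left(702 + 17509 \left(1351 + \left(-102 + 2241\right)\right)\right) \left(-17367\right) = \left(702 + 17509 \left(1351 + 2139\right)\right) \left(-17367\right) = \left(702 + 17509 \cdot 3490\right) \left(-17367\right) = \left(702 + 61106410\right) \left(-17367\right) = 61107112 \left(-17367\right) = -1061247214104$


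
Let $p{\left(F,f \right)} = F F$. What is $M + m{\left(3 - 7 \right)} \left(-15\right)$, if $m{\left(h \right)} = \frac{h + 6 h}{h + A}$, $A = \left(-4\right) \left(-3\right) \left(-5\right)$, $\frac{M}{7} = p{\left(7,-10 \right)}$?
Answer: $\frac{5383}{16} \approx 336.44$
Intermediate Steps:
$p{\left(F,f \right)} = F^{2}$
$M = 343$ ($M = 7 \cdot 7^{2} = 7 \cdot 49 = 343$)
$A = -60$ ($A = 12 \left(-5\right) = -60$)
$m{\left(h \right)} = \frac{7 h}{-60 + h}$ ($m{\left(h \right)} = \frac{h + 6 h}{h - 60} = \frac{7 h}{-60 + h}$)
$M + m{\left(3 - 7 \right)} \left(-15\right) = 343 + \frac{7 \left(3 - 7\right)}{-60 + \left(3 - 7\right)} \left(-15\right) = 343 + 7 \left(-4\right) \frac{1}{-60 - 4} \left(-15\right) = 343 + 7 \left(-4\right) \frac{1}{-64} \left(-15\right) = 343 + 7 \left(-4\right) \left(- \frac{1}{64}\right) \left(-15\right) = 343 + \frac{7}{16} \left(-15\right) = 343 - \frac{105}{16} = \frac{5383}{16}$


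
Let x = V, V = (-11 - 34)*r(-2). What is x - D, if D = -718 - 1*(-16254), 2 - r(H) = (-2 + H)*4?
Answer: -16346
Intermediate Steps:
r(H) = 10 - 4*H (r(H) = 2 - (-2 + H)*4 = 2 - (-8 + 4*H) = 2 + (8 - 4*H) = 10 - 4*H)
V = -810 (V = (-11 - 34)*(10 - 4*(-2)) = -45*(10 + 8) = -45*18 = -810)
x = -810
D = 15536 (D = -718 + 16254 = 15536)
x - D = -810 - 1*15536 = -810 - 15536 = -16346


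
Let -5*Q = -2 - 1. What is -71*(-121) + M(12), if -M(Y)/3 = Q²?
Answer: 214748/25 ≈ 8589.9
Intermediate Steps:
Q = ⅗ (Q = -(-2 - 1)/5 = -⅕*(-3) = ⅗ ≈ 0.60000)
M(Y) = -27/25 (M(Y) = -3*(⅗)² = -3*9/25 = -27/25)
-71*(-121) + M(12) = -71*(-121) - 27/25 = 8591 - 27/25 = 214748/25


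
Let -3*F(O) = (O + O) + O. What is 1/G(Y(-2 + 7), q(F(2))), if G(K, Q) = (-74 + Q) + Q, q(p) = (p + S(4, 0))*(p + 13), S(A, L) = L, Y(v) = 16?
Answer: -1/118 ≈ -0.0084746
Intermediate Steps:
F(O) = -O (F(O) = -((O + O) + O)/3 = -(2*O + O)/3 = -O)
q(p) = p*(13 + p) (q(p) = (p + 0)*(p + 13) = p*(13 + p))
G(K, Q) = -74 + 2*Q
1/G(Y(-2 + 7), q(F(2))) = 1/(-74 + 2*((-1*2)*(13 - 1*2))) = 1/(-74 + 2*(-2*(13 - 2))) = 1/(-74 + 2*(-2*11)) = 1/(-74 + 2*(-22)) = 1/(-74 - 44) = 1/(-118) = -1/118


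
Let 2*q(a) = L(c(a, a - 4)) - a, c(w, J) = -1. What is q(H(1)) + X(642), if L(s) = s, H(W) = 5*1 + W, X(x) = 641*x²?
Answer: 528394241/2 ≈ 2.6420e+8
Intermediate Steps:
H(W) = 5 + W
q(a) = -½ - a/2 (q(a) = (-1 - a)/2 = -½ - a/2)
q(H(1)) + X(642) = (-½ - (5 + 1)/2) + 641*642² = (-½ - ½*6) + 641*412164 = (-½ - 3) + 264197124 = -7/2 + 264197124 = 528394241/2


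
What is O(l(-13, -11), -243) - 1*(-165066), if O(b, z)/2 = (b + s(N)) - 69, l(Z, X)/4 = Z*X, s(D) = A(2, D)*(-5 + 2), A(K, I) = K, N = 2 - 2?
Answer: 166060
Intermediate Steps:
N = 0
s(D) = -6 (s(D) = 2*(-5 + 2) = 2*(-3) = -6)
l(Z, X) = 4*X*Z (l(Z, X) = 4*(Z*X) = 4*(X*Z) = 4*X*Z)
O(b, z) = -150 + 2*b (O(b, z) = 2*((b - 6) - 69) = 2*((-6 + b) - 69) = 2*(-75 + b) = -150 + 2*b)
O(l(-13, -11), -243) - 1*(-165066) = (-150 + 2*(4*(-11)*(-13))) - 1*(-165066) = (-150 + 2*572) + 165066 = (-150 + 1144) + 165066 = 994 + 165066 = 166060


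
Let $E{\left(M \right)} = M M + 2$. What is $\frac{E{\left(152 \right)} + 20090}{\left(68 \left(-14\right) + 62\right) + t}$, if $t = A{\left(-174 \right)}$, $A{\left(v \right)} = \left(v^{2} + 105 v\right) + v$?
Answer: $\frac{21598}{5471} \approx 3.9477$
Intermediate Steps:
$A{\left(v \right)} = v^{2} + 106 v$
$E{\left(M \right)} = 2 + M^{2}$ ($E{\left(M \right)} = M^{2} + 2 = 2 + M^{2}$)
$t = 11832$ ($t = - 174 \left(106 - 174\right) = \left(-174\right) \left(-68\right) = 11832$)
$\frac{E{\left(152 \right)} + 20090}{\left(68 \left(-14\right) + 62\right) + t} = \frac{\left(2 + 152^{2}\right) + 20090}{\left(68 \left(-14\right) + 62\right) + 11832} = \frac{\left(2 + 23104\right) + 20090}{\left(-952 + 62\right) + 11832} = \frac{23106 + 20090}{-890 + 11832} = \frac{43196}{10942} = 43196 \cdot \frac{1}{10942} = \frac{21598}{5471}$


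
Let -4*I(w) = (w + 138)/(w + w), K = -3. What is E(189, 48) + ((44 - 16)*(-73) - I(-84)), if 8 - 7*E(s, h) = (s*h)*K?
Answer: 29521/16 ≈ 1845.1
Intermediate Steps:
I(w) = -(138 + w)/(8*w) (I(w) = -(w + 138)/(4*(w + w)) = -(138 + w)/(4*(2*w)) = -(138 + w)*1/(2*w)/4 = -(138 + w)/(8*w))
E(s, h) = 8/7 + 3*h*s/7 (E(s, h) = 8/7 - s*h*(-3)/7 = 8/7 - h*s*(-3)/7 = 8/7 - (-3)*h*s/7 = 8/7 + 3*h*s/7)
E(189, 48) + ((44 - 16)*(-73) - I(-84)) = (8/7 + (3/7)*48*189) + ((44 - 16)*(-73) - (-138 - 1*(-84))/(8*(-84))) = (8/7 + 3888) + (28*(-73) - (-1)*(-138 + 84)/(8*84)) = 27224/7 + (-2044 - (-1)*(-54)/(8*84)) = 27224/7 + (-2044 - 1*9/112) = 27224/7 + (-2044 - 9/112) = 27224/7 - 228937/112 = 29521/16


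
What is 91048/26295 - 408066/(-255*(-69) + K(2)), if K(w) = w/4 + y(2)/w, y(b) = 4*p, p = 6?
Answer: -3650787124/185195685 ≈ -19.713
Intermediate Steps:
y(b) = 24 (y(b) = 4*6 = 24)
K(w) = 24/w + w/4 (K(w) = w/4 + 24/w = 24/w + w/4)
91048/26295 - 408066/(-255*(-69) + K(2)) = 91048/26295 - 408066/(-255*(-69) + (24/2 + (¼)*2)) = 91048*(1/26295) - 408066/(17595 + (24*(½) + ½)) = 91048/26295 - 408066/(17595 + (12 + ½)) = 91048/26295 - 408066/(17595 + 25/2) = 91048/26295 - 408066/35215/2 = 91048/26295 - 408066*2/35215 = 91048/26295 - 816132/35215 = -3650787124/185195685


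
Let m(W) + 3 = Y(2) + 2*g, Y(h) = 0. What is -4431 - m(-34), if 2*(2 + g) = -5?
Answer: -4419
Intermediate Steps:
g = -9/2 (g = -2 + (½)*(-5) = -2 - 5/2 = -9/2 ≈ -4.5000)
m(W) = -12 (m(W) = -3 + (0 + 2*(-9/2)) = -3 + (0 - 9) = -3 - 9 = -12)
-4431 - m(-34) = -4431 - 1*(-12) = -4431 + 12 = -4419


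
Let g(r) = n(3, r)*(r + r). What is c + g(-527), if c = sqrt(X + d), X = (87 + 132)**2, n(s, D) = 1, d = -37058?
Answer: -1054 + sqrt(10903) ≈ -949.58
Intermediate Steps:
X = 47961 (X = 219**2 = 47961)
g(r) = 2*r (g(r) = 1*(r + r) = 1*(2*r) = 2*r)
c = sqrt(10903) (c = sqrt(47961 - 37058) = sqrt(10903) ≈ 104.42)
c + g(-527) = sqrt(10903) + 2*(-527) = sqrt(10903) - 1054 = -1054 + sqrt(10903)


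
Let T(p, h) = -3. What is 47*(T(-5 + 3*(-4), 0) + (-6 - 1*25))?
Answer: -1598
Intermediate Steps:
47*(T(-5 + 3*(-4), 0) + (-6 - 1*25)) = 47*(-3 + (-6 - 1*25)) = 47*(-3 + (-6 - 25)) = 47*(-3 - 31) = 47*(-34) = -1598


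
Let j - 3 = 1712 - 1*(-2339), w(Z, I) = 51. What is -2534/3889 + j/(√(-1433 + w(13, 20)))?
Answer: -2534/3889 - 2027*I*√1382/691 ≈ -0.65158 - 109.05*I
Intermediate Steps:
j = 4054 (j = 3 + (1712 - 1*(-2339)) = 3 + (1712 + 2339) = 3 + 4051 = 4054)
-2534/3889 + j/(√(-1433 + w(13, 20))) = -2534/3889 + 4054/(√(-1433 + 51)) = -2534*1/3889 + 4054/(√(-1382)) = -2534/3889 + 4054/((I*√1382)) = -2534/3889 + 4054*(-I*√1382/1382) = -2534/3889 - 2027*I*√1382/691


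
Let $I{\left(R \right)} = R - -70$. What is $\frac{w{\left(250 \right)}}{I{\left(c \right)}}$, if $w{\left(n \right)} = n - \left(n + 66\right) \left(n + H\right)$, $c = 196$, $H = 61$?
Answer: $- \frac{49013}{133} \approx -368.52$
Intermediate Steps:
$I{\left(R \right)} = 70 + R$ ($I{\left(R \right)} = R + 70 = 70 + R$)
$w{\left(n \right)} = n - \left(61 + n\right) \left(66 + n\right)$ ($w{\left(n \right)} = n - \left(n + 66\right) \left(n + 61\right) = n - \left(66 + n\right) \left(61 + n\right) = n - \left(61 + n\right) \left(66 + n\right)$)
$\frac{w{\left(250 \right)}}{I{\left(c \right)}} = \frac{-4026 - 250^{2} - 31500}{70 + 196} = \frac{-4026 - 62500 - 31500}{266} = \left(-4026 - 62500 - 31500\right) \frac{1}{266} = \left(-98026\right) \frac{1}{266} = - \frac{49013}{133}$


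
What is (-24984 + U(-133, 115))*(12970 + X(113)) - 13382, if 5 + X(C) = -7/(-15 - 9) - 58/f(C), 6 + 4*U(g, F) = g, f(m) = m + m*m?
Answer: -66860395539559/206112 ≈ -3.2439e+8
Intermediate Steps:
f(m) = m + m²
U(g, F) = -3/2 + g/4
X(C) = -113/24 - 58/(C*(1 + C)) (X(C) = -5 + (-7/(-15 - 9) - 58*1/(C*(1 + C))) = -5 + (-7/(-24) - 58/(C*(1 + C))) = -5 + (-7*(-1/24) - 58/(C*(1 + C))) = -5 + (7/24 - 58/(C*(1 + C))) = -113/24 - 58/(C*(1 + C)))
(-24984 + U(-133, 115))*(12970 + X(113)) - 13382 = (-24984 + (-3/2 + (¼)*(-133)))*(12970 + (1/24)*(-1392 - 113*113*(1 + 113))/(113*(1 + 113))) - 13382 = (-24984 + (-3/2 - 133/4))*(12970 + (1/24)*(1/113)*(-1392 - 113*113*114)/114) - 13382 = (-24984 - 139/4)*(12970 + (1/24)*(1/113)*(1/114)*(-1392 - 1455666)) - 13382 = -100075*(12970 + (1/24)*(1/113)*(1/114)*(-1457058))/4 - 13382 = -100075*(12970 - 242843/51528)/4 - 13382 = -100075/4*668075317/51528 - 13382 = -66857637348775/206112 - 13382 = -66860395539559/206112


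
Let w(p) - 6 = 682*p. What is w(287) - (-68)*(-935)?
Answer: 132160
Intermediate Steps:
w(p) = 6 + 682*p
w(287) - (-68)*(-935) = (6 + 682*287) - (-68)*(-935) = (6 + 195734) - 1*63580 = 195740 - 63580 = 132160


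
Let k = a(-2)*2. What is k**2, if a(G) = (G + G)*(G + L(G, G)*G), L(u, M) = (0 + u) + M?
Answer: 2304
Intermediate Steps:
L(u, M) = M + u (L(u, M) = u + M = M + u)
a(G) = 2*G*(G + 2*G**2) (a(G) = (G + G)*(G + (G + G)*G) = (2*G)*(G + (2*G)*G) = (2*G)*(G + 2*G**2) = 2*G*(G + 2*G**2))
k = -48 (k = ((-2)**2*(2 + 4*(-2)))*2 = (4*(2 - 8))*2 = (4*(-6))*2 = -24*2 = -48)
k**2 = (-48)**2 = 2304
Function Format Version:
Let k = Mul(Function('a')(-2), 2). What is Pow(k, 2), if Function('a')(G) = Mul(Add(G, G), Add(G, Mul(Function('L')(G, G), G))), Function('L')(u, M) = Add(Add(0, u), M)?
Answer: 2304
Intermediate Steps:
Function('L')(u, M) = Add(M, u) (Function('L')(u, M) = Add(u, M) = Add(M, u))
Function('a')(G) = Mul(2, G, Add(G, Mul(2, Pow(G, 2)))) (Function('a')(G) = Mul(Add(G, G), Add(G, Mul(Add(G, G), G))) = Mul(Mul(2, G), Add(G, Mul(Mul(2, G), G))) = Mul(Mul(2, G), Add(G, Mul(2, Pow(G, 2)))) = Mul(2, G, Add(G, Mul(2, Pow(G, 2)))))
k = -48 (k = Mul(Mul(Pow(-2, 2), Add(2, Mul(4, -2))), 2) = Mul(Mul(4, Add(2, -8)), 2) = Mul(Mul(4, -6), 2) = Mul(-24, 2) = -48)
Pow(k, 2) = Pow(-48, 2) = 2304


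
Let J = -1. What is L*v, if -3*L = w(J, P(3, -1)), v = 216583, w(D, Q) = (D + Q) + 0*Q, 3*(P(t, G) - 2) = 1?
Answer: -866332/9 ≈ -96259.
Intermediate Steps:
P(t, G) = 7/3 (P(t, G) = 2 + (⅓)*1 = 2 + ⅓ = 7/3)
w(D, Q) = D + Q (w(D, Q) = (D + Q) + 0 = D + Q)
L = -4/9 (L = -(-1 + 7/3)/3 = -⅓*4/3 = -4/9 ≈ -0.44444)
L*v = -4/9*216583 = -866332/9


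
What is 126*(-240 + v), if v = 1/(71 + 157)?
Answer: -1149099/38 ≈ -30239.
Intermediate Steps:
v = 1/228 ≈ 0.0043860
126*(-240 + v) = 126*(-240 + 1/228) = 126*(-54719/228) = -1149099/38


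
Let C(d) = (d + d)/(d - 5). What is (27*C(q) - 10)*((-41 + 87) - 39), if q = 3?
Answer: -637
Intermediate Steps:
C(d) = 2*d/(-5 + d) (C(d) = (2*d)/(-5 + d) = 2*d/(-5 + d))
(27*C(q) - 10)*((-41 + 87) - 39) = (27*(2*3/(-5 + 3)) - 10)*((-41 + 87) - 39) = (27*(2*3/(-2)) - 10)*(46 - 39) = (27*(2*3*(-½)) - 10)*7 = (27*(-3) - 10)*7 = (-81 - 10)*7 = -91*7 = -637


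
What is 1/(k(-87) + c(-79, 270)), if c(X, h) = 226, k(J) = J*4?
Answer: -1/122 ≈ -0.0081967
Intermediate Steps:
k(J) = 4*J
1/(k(-87) + c(-79, 270)) = 1/(4*(-87) + 226) = 1/(-348 + 226) = 1/(-122) = -1/122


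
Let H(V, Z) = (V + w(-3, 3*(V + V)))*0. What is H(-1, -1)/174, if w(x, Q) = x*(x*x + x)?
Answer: 0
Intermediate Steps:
w(x, Q) = x*(x + x**2) (w(x, Q) = x*(x**2 + x) = x*(x + x**2))
H(V, Z) = 0 (H(V, Z) = (V + (-3)**2*(1 - 3))*0 = (V + 9*(-2))*0 = (V - 18)*0 = (-18 + V)*0 = 0)
H(-1, -1)/174 = 0/174 = 0*(1/174) = 0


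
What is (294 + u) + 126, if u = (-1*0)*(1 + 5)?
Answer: 420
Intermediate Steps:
u = 0 (u = 0*6 = 0)
(294 + u) + 126 = (294 + 0) + 126 = 294 + 126 = 420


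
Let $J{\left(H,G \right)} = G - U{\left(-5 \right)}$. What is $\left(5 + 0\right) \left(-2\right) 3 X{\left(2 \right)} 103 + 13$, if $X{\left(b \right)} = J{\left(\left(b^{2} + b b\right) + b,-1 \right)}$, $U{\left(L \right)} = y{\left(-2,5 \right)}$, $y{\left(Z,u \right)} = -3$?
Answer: $-6167$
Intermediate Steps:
$U{\left(L \right)} = -3$
$J{\left(H,G \right)} = 3 + G$ ($J{\left(H,G \right)} = G - -3 = G + 3 = 3 + G$)
$X{\left(b \right)} = 2$ ($X{\left(b \right)} = 3 - 1 = 2$)
$\left(5 + 0\right) \left(-2\right) 3 X{\left(2 \right)} 103 + 13 = \left(5 + 0\right) \left(-2\right) 3 \cdot 2 \cdot 103 + 13 = 5 \left(-2\right) 3 \cdot 2 \cdot 103 + 13 = \left(-10\right) 3 \cdot 2 \cdot 103 + 13 = \left(-30\right) 2 \cdot 103 + 13 = \left(-60\right) 103 + 13 = -6180 + 13 = -6167$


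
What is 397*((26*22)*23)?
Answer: 5222932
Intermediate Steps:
397*((26*22)*23) = 397*(572*23) = 397*13156 = 5222932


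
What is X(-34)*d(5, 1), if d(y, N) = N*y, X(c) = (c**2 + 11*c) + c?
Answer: 3740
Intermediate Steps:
X(c) = c**2 + 12*c
X(-34)*d(5, 1) = (-34*(12 - 34))*(1*5) = -34*(-22)*5 = 748*5 = 3740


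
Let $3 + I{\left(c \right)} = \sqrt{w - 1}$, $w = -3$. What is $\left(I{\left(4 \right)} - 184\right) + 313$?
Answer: $126 + 2 i \approx 126.0 + 2.0 i$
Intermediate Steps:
$I{\left(c \right)} = -3 + 2 i$ ($I{\left(c \right)} = -3 + \sqrt{-3 - 1} = -3 + \sqrt{-4} = -3 + 2 i$)
$\left(I{\left(4 \right)} - 184\right) + 313 = \left(\left(-3 + 2 i\right) - 184\right) + 313 = \left(-187 + 2 i\right) + 313 = 126 + 2 i$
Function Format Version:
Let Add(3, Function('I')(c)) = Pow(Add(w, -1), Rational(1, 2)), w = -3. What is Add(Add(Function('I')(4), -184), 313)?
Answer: Add(126, Mul(2, I)) ≈ Add(126.00, Mul(2.0000, I))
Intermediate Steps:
Function('I')(c) = Add(-3, Mul(2, I)) (Function('I')(c) = Add(-3, Pow(Add(-3, -1), Rational(1, 2))) = Add(-3, Pow(-4, Rational(1, 2))) = Add(-3, Mul(2, I)))
Add(Add(Function('I')(4), -184), 313) = Add(Add(Add(-3, Mul(2, I)), -184), 313) = Add(Add(-187, Mul(2, I)), 313) = Add(126, Mul(2, I))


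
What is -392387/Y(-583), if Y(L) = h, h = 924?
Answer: -392387/924 ≈ -424.66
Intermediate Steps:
Y(L) = 924
-392387/Y(-583) = -392387/924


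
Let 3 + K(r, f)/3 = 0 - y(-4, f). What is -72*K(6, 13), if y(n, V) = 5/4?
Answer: 918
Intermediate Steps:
y(n, V) = 5/4 (y(n, V) = 5*(¼) = 5/4)
K(r, f) = -51/4 (K(r, f) = -9 + 3*(0 - 1*5/4) = -9 + 3*(0 - 5/4) = -9 + 3*(-5/4) = -9 - 15/4 = -51/4)
-72*K(6, 13) = -72*(-51/4) = 918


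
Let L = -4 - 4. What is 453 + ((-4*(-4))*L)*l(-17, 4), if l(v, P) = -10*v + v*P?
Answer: -12603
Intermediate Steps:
L = -8
l(v, P) = -10*v + P*v
453 + ((-4*(-4))*L)*l(-17, 4) = 453 + (-4*(-4)*(-8))*(-17*(-10 + 4)) = 453 + (16*(-8))*(-17*(-6)) = 453 - 128*102 = 453 - 13056 = -12603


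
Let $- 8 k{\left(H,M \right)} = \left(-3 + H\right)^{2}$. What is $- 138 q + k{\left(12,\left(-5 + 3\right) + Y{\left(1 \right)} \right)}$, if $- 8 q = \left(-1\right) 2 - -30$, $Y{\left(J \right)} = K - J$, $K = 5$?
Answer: $\frac{3783}{8} \approx 472.88$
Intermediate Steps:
$Y{\left(J \right)} = 5 - J$
$k{\left(H,M \right)} = - \frac{\left(-3 + H\right)^{2}}{8}$
$q = - \frac{7}{2}$ ($q = - \frac{\left(-1\right) 2 - -30}{8} = - \frac{-2 + 30}{8} = \left(- \frac{1}{8}\right) 28 = - \frac{7}{2} \approx -3.5$)
$- 138 q + k{\left(12,\left(-5 + 3\right) + Y{\left(1 \right)} \right)} = \left(-138\right) \left(- \frac{7}{2}\right) - \frac{\left(-3 + 12\right)^{2}}{8} = 483 - \frac{9^{2}}{8} = 483 - \frac{81}{8} = \frac{3783}{8}$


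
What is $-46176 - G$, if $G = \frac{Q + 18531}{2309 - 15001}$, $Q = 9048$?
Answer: $- \frac{586038213}{12692} \approx -46174.0$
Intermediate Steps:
$G = - \frac{27579}{12692}$ ($G = \frac{9048 + 18531}{2309 - 15001} = \frac{27579}{-12692} = 27579 \left(- \frac{1}{12692}\right) = - \frac{27579}{12692} \approx -2.1729$)
$-46176 - G = -46176 - - \frac{27579}{12692} = -46176 + \frac{27579}{12692} = - \frac{586038213}{12692}$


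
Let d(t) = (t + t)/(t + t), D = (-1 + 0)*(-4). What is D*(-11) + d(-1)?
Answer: -43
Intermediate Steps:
D = 4 (D = -1*(-4) = 4)
d(t) = 1 (d(t) = (2*t)/((2*t)) = (2*t)*(1/(2*t)) = 1)
D*(-11) + d(-1) = 4*(-11) + 1 = -44 + 1 = -43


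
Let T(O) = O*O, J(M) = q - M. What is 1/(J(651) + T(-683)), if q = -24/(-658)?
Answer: 329/153260714 ≈ 2.1467e-6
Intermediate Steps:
q = 12/329 (q = -24*(-1/658) = 12/329 ≈ 0.036474)
J(M) = 12/329 - M
T(O) = O**2
1/(J(651) + T(-683)) = 1/((12/329 - 1*651) + (-683)**2) = 1/((12/329 - 651) + 466489) = 1/(-214167/329 + 466489) = 1/(153260714/329) = 329/153260714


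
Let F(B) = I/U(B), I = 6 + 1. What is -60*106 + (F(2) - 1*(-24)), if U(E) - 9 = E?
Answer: -69689/11 ≈ -6335.4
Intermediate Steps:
U(E) = 9 + E
I = 7
F(B) = 7/(9 + B)
-60*106 + (F(2) - 1*(-24)) = -60*106 + (7/(9 + 2) - 1*(-24)) = -6360 + (7/11 + 24) = -6360 + 271/11 = -69689/11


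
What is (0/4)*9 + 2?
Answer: 2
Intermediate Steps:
(0/4)*9 + 2 = (0*(¼))*9 + 2 = 0*9 + 2 = 0 + 2 = 2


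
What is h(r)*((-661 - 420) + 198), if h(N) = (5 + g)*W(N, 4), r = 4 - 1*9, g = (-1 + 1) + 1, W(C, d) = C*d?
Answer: 105960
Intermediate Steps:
g = 1 (g = 0 + 1 = 1)
r = -5 (r = 4 - 9 = -5)
h(N) = 24*N (h(N) = (5 + 1)*(N*4) = 6*(4*N) = 24*N)
h(r)*((-661 - 420) + 198) = (24*(-5))*((-661 - 420) + 198) = -120*(-1081 + 198) = -120*(-883) = 105960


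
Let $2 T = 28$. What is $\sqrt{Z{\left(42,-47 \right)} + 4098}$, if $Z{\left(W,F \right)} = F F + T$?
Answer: $7 \sqrt{129} \approx 79.505$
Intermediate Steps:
$T = 14$ ($T = \frac{1}{2} \cdot 28 = 14$)
$Z{\left(W,F \right)} = 14 + F^{2}$ ($Z{\left(W,F \right)} = F F + 14 = F^{2} + 14 = 14 + F^{2}$)
$\sqrt{Z{\left(42,-47 \right)} + 4098} = \sqrt{\left(14 + \left(-47\right)^{2}\right) + 4098} = \sqrt{\left(14 + 2209\right) + 4098} = \sqrt{2223 + 4098} = \sqrt{6321} = 7 \sqrt{129}$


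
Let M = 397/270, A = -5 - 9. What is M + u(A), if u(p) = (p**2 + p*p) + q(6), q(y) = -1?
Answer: 105967/270 ≈ 392.47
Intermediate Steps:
A = -14
M = 397/270 (M = 397*(1/270) = 397/270 ≈ 1.4704)
u(p) = -1 + 2*p**2 (u(p) = (p**2 + p*p) - 1 = (p**2 + p**2) - 1 = 2*p**2 - 1 = -1 + 2*p**2)
M + u(A) = 397/270 + (-1 + 2*(-14)**2) = 397/270 + (-1 + 2*196) = 397/270 + (-1 + 392) = 397/270 + 391 = 105967/270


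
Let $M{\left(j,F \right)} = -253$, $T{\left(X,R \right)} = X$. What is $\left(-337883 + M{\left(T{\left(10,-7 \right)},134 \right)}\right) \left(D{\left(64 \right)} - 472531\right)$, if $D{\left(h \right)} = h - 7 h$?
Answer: $159909586440$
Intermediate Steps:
$D{\left(h \right)} = - 6 h$ ($D{\left(h \right)} = h - 7 h = - 6 h$)
$\left(-337883 + M{\left(T{\left(10,-7 \right)},134 \right)}\right) \left(D{\left(64 \right)} - 472531\right) = \left(-337883 - 253\right) \left(\left(-6\right) 64 - 472531\right) = - 338136 \left(-384 - 472531\right) = \left(-338136\right) \left(-472915\right) = 159909586440$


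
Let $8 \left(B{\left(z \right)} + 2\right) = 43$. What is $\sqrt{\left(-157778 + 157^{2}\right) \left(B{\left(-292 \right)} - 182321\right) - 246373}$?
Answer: $\frac{\sqrt{388344267610}}{4} \approx 1.5579 \cdot 10^{5}$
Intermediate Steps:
$B{\left(z \right)} = \frac{27}{8}$ ($B{\left(z \right)} = -2 + \frac{1}{8} \cdot 43 = -2 + \frac{43}{8} = \frac{27}{8}$)
$\sqrt{\left(-157778 + 157^{2}\right) \left(B{\left(-292 \right)} - 182321\right) - 246373} = \sqrt{\left(-157778 + 157^{2}\right) \left(\frac{27}{8} - 182321\right) - 246373} = \sqrt{\left(-157778 + 24649\right) \left(- \frac{1458541}{8}\right) - 246373} = \sqrt{\left(-133129\right) \left(- \frac{1458541}{8}\right) - 246373} = \sqrt{\frac{194174104789}{8} - 246373} = \sqrt{\frac{194172133805}{8}} = \frac{\sqrt{388344267610}}{4}$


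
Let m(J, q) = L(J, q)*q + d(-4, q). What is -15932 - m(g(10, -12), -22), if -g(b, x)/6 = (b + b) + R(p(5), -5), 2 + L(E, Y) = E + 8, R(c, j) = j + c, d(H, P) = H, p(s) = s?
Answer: -18436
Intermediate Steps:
R(c, j) = c + j
L(E, Y) = 6 + E (L(E, Y) = -2 + (E + 8) = -2 + (8 + E) = 6 + E)
g(b, x) = -12*b (g(b, x) = -6*((b + b) + (5 - 5)) = -6*(2*b + 0) = -12*b)
m(J, q) = -4 + q*(6 + J) (m(J, q) = (6 + J)*q - 4 = q*(6 + J) - 4 = -4 + q*(6 + J))
-15932 - m(g(10, -12), -22) = -15932 - (-4 - 22*(6 - 12*10)) = -15932 - (-4 - 22*(6 - 120)) = -15932 - (-4 - 22*(-114)) = -15932 - (-4 + 2508) = -15932 - 1*2504 = -15932 - 2504 = -18436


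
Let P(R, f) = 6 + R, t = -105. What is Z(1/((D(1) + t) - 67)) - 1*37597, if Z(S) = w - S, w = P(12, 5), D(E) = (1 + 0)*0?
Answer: -6463587/172 ≈ -37579.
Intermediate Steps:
D(E) = 0 (D(E) = 1*0 = 0)
w = 18 (w = 6 + 12 = 18)
Z(S) = 18 - S
Z(1/((D(1) + t) - 67)) - 1*37597 = (18 - 1/((0 - 105) - 67)) - 1*37597 = (18 - 1/(-105 - 67)) - 37597 = (18 - 1/(-172)) - 37597 = (18 - 1*(-1/172)) - 37597 = (18 + 1/172) - 37597 = 3097/172 - 37597 = -6463587/172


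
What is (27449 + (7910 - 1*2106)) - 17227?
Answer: 16026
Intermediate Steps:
(27449 + (7910 - 1*2106)) - 17227 = (27449 + (7910 - 2106)) - 17227 = (27449 + 5804) - 17227 = 33253 - 17227 = 16026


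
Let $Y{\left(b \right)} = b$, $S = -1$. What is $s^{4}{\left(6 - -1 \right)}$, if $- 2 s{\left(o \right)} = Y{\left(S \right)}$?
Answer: $\frac{1}{16} \approx 0.0625$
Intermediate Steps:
$s{\left(o \right)} = \frac{1}{2}$ ($s{\left(o \right)} = \left(- \frac{1}{2}\right) \left(-1\right) = \frac{1}{2}$)
$s^{4}{\left(6 - -1 \right)} = \left(\frac{1}{2}\right)^{4} = \frac{1}{16}$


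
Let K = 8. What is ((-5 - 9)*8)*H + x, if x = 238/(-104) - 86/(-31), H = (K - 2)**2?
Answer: -6498801/1612 ≈ -4031.5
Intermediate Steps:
H = 36 (H = (8 - 2)**2 = 6**2 = 36)
x = 783/1612 (x = 238*(-1/104) - 86*(-1/31) = -119/52 + 86/31 = 783/1612 ≈ 0.48573)
((-5 - 9)*8)*H + x = ((-5 - 9)*8)*36 + 783/1612 = -14*8*36 + 783/1612 = -112*36 + 783/1612 = -4032 + 783/1612 = -6498801/1612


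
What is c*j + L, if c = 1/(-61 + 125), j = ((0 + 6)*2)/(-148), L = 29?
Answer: 68669/2368 ≈ 28.999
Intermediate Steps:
j = -3/37 (j = (6*2)*(-1/148) = 12*(-1/148) = -3/37 ≈ -0.081081)
c = 1/64 ≈ 0.015625
c*j + L = (1/64)*(-3/37) + 29 = -3/2368 + 29 = 68669/2368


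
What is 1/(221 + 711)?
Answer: 1/932 ≈ 0.0010730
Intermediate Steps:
1/(221 + 711) = 1/932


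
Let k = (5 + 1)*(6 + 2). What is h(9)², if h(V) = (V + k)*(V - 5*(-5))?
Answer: 3755844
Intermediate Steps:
k = 48 (k = 6*8 = 48)
h(V) = (25 + V)*(48 + V) (h(V) = (V + 48)*(V - 5*(-5)) = (48 + V)*(V + 25) = (48 + V)*(25 + V) = (25 + V)*(48 + V))
h(9)² = (1200 + 9² + 73*9)² = (1200 + 81 + 657)² = 1938² = 3755844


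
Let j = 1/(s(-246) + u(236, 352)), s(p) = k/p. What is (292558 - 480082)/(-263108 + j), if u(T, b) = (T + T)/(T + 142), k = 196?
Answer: 656709048/921396467 ≈ 0.71273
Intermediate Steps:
u(T, b) = 2*T/(142 + T) (u(T, b) = (2*T)/(142 + T) = 2*T/(142 + T))
s(p) = 196/p
j = 7749/3502 (j = 1/(196/(-246) + 2*236/(142 + 236)) = 1/(196*(-1/246) + 2*236/378) = 1/(-98/123 + 2*236*(1/378)) = 1/(-98/123 + 236/189) = 1/(3502/7749) = 7749/3502 ≈ 2.2127)
(292558 - 480082)/(-263108 + j) = (292558 - 480082)/(-263108 + 7749/3502) = -187524/(-921396467/3502) = -187524*(-3502/921396467) = 656709048/921396467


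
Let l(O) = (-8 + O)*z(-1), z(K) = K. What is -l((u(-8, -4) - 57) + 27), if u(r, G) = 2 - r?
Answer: -28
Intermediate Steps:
l(O) = 8 - O (l(O) = (-8 + O)*(-1) = 8 - O)
-l((u(-8, -4) - 57) + 27) = -(8 - (((2 - 1*(-8)) - 57) + 27)) = -(8 - (((2 + 8) - 57) + 27)) = -(8 - ((10 - 57) + 27)) = -(8 - (-47 + 27)) = -(8 - 1*(-20)) = -(8 + 20) = -1*28 = -28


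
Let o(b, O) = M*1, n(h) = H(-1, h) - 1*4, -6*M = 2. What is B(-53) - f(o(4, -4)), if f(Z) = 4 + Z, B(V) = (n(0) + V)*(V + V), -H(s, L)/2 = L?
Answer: 18115/3 ≈ 6038.3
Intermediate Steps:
M = -⅓ (M = -⅙*2 = -⅓ ≈ -0.33333)
H(s, L) = -2*L
n(h) = -4 - 2*h (n(h) = -2*h - 1*4 = -2*h - 4 = -4 - 2*h)
o(b, O) = -⅓ (o(b, O) = -⅓*1 = -⅓)
B(V) = 2*V*(-4 + V) (B(V) = ((-4 - 2*0) + V)*(V + V) = ((-4 + 0) + V)*(2*V) = (-4 + V)*(2*V) = 2*V*(-4 + V))
B(-53) - f(o(4, -4)) = 2*(-53)*(-4 - 53) - (4 - ⅓) = 2*(-53)*(-57) - 1*11/3 = 6042 - 11/3 = 18115/3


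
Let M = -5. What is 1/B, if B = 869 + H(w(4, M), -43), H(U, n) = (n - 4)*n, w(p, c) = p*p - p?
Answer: 1/2890 ≈ 0.00034602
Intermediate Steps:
w(p, c) = p² - p
H(U, n) = n*(-4 + n) (H(U, n) = (-4 + n)*n = n*(-4 + n))
B = 2890 (B = 869 - 43*(-4 - 43) = 869 - 43*(-47) = 869 + 2021 = 2890)
1/B = 1/2890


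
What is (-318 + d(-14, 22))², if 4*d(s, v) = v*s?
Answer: 156025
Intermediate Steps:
d(s, v) = s*v/4 (d(s, v) = (v*s)/4 = (s*v)/4 = s*v/4)
(-318 + d(-14, 22))² = (-318 + (¼)*(-14)*22)² = (-318 - 77)² = (-395)² = 156025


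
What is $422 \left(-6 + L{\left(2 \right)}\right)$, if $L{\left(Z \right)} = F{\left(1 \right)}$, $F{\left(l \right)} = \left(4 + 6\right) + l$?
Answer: $2110$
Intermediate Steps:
$F{\left(l \right)} = 10 + l$
$L{\left(Z \right)} = 11$ ($L{\left(Z \right)} = 10 + 1 = 11$)
$422 \left(-6 + L{\left(2 \right)}\right) = 422 \left(-6 + 11\right) = 422 \cdot 5 = 2110$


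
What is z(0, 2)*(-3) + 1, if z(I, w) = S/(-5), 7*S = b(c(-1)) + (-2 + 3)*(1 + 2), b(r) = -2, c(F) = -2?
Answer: 38/35 ≈ 1.0857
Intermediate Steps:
S = 1/7 (S = (-2 + (-2 + 3)*(1 + 2))/7 = (-2 + 1*3)/7 = (-2 + 3)/7 = (1/7)*1 = 1/7 ≈ 0.14286)
z(I, w) = -1/35 (z(I, w) = (1/7)/(-5) = (1/7)*(-1/5) = -1/35)
z(0, 2)*(-3) + 1 = -1/35*(-3) + 1 = 3/35 + 1 = 38/35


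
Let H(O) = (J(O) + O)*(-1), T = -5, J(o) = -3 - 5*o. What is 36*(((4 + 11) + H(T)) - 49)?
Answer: -1836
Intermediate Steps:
H(O) = 3 + 4*O (H(O) = ((-3 - 5*O) + O)*(-1) = (-3 - 4*O)*(-1) = 3 + 4*O)
36*(((4 + 11) + H(T)) - 49) = 36*(((4 + 11) + (3 + 4*(-5))) - 49) = 36*((15 + (3 - 20)) - 49) = 36*((15 - 17) - 49) = 36*(-2 - 49) = 36*(-51) = -1836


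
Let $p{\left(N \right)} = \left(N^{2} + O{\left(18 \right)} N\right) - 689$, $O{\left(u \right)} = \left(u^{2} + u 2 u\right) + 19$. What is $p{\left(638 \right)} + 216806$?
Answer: $1255419$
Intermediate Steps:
$O{\left(u \right)} = 19 + 3 u^{2}$ ($O{\left(u \right)} = \left(u^{2} + 2 u u\right) + 19 = \left(u^{2} + 2 u^{2}\right) + 19 = 3 u^{2} + 19 = 19 + 3 u^{2}$)
$p{\left(N \right)} = -689 + N^{2} + 991 N$ ($p{\left(N \right)} = \left(N^{2} + \left(19 + 3 \cdot 18^{2}\right) N\right) - 689 = \left(N^{2} + \left(19 + 3 \cdot 324\right) N\right) - 689 = \left(N^{2} + \left(19 + 972\right) N\right) - 689 = \left(N^{2} + 991 N\right) - 689 = -689 + N^{2} + 991 N$)
$p{\left(638 \right)} + 216806 = \left(-689 + 638^{2} + 991 \cdot 638\right) + 216806 = \left(-689 + 407044 + 632258\right) + 216806 = 1038613 + 216806 = 1255419$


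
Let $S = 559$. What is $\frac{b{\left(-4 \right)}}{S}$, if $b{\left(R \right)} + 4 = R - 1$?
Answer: $- \frac{9}{559} \approx -0.0161$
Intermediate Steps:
$b{\left(R \right)} = -5 + R$ ($b{\left(R \right)} = -4 + \left(R - 1\right) = -4 + \left(-1 + R\right) = -5 + R$)
$\frac{b{\left(-4 \right)}}{S} = \frac{-5 - 4}{559} = \left(-9\right) \frac{1}{559} = - \frac{9}{559}$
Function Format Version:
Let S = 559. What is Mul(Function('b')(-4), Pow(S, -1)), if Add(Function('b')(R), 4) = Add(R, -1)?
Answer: Rational(-9, 559) ≈ -0.016100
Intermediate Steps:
Function('b')(R) = Add(-5, R) (Function('b')(R) = Add(-4, Add(R, -1)) = Add(-4, Add(-1, R)) = Add(-5, R))
Mul(Function('b')(-4), Pow(S, -1)) = Mul(Add(-5, -4), Pow(559, -1)) = Mul(-9, Rational(1, 559)) = Rational(-9, 559)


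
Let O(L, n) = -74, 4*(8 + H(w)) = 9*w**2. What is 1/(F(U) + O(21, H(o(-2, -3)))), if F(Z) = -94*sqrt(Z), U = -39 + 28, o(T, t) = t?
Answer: I/(2*(-37*I + 47*sqrt(11))) ≈ -0.00072074 + 0.0030365*I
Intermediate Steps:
H(w) = -8 + 9*w**2/4 (H(w) = -8 + (9*w**2)/4 = -8 + 9*w**2/4)
U = -11
1/(F(U) + O(21, H(o(-2, -3)))) = 1/(-94*I*sqrt(11) - 74) = 1/(-74 - 94*I*sqrt(11))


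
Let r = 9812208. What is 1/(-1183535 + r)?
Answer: 1/8628673 ≈ 1.1589e-7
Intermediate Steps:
1/(-1183535 + r) = 1/(-1183535 + 9812208) = 1/8628673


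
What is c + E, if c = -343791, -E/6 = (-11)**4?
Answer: -431637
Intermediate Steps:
E = -87846 (E = -6*(-11)**4 = -6*14641 = -87846)
c + E = -343791 - 87846 = -431637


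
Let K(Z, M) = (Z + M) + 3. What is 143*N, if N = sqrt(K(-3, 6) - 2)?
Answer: 286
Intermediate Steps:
K(Z, M) = 3 + M + Z (K(Z, M) = (M + Z) + 3 = 3 + M + Z)
N = 2 (N = sqrt((3 + 6 - 3) - 2) = sqrt(6 - 2) = sqrt(4) = 2)
143*N = 143*2 = 286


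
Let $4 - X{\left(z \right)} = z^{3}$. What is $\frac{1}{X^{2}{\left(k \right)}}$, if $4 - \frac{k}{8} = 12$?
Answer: $\frac{1}{68721573904} \approx 1.4551 \cdot 10^{-11}$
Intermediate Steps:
$k = -64$ ($k = 32 - 96 = -64$)
$X{\left(z \right)} = 4 - z^{3}$
$\frac{1}{X^{2}{\left(k \right)}} = \frac{1}{\left(4 - \left(-64\right)^{3}\right)^{2}} = \frac{1}{\left(4 - -262144\right)^{2}} = \frac{1}{\left(4 + 262144\right)^{2}} = \frac{1}{262148^{2}} = \frac{1}{68721573904}$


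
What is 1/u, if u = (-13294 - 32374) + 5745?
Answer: -1/39923 ≈ -2.5048e-5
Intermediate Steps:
u = -39923 (u = -45668 + 5745 = -39923)
1/u = 1/(-39923) = -1/39923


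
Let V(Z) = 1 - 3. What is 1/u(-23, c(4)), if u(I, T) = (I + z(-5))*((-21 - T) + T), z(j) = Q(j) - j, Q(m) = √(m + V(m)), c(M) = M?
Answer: 6/2317 + I*√7/6951 ≈ 0.0025896 + 0.00038063*I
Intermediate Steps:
V(Z) = -2
Q(m) = √(-2 + m) (Q(m) = √(m - 2) = √(-2 + m))
z(j) = √(-2 + j) - j
u(I, T) = -105 - 21*I - 21*I*√7 (u(I, T) = (I + (√(-2 - 5) - 1*(-5)))*((-21 - T) + T) = (I + (√(-7) + 5))*(-21) = (I + (I*√7 + 5))*(-21) = (I + (5 + I*√7))*(-21) = (5 + I + I*√7)*(-21) = -105 - 21*I - 21*I*√7)
1/u(-23, c(4)) = 1/(-105 - 21*(-23) - 21*I*√7) = 1/(-105 + 483 - 21*I*√7) = 1/(378 - 21*I*√7)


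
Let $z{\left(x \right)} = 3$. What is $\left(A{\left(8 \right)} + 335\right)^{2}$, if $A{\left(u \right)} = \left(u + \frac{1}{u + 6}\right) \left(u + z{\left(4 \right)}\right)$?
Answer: $\frac{35200489}{196} \approx 1.7959 \cdot 10^{5}$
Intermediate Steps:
$A{\left(u \right)} = \left(3 + u\right) \left(u + \frac{1}{6 + u}\right)$ ($A{\left(u \right)} = \left(u + \frac{1}{u + 6}\right) \left(u + 3\right) = \left(u + \frac{1}{6 + u}\right) \left(3 + u\right) = \left(3 + u\right) \left(u + \frac{1}{6 + u}\right)$)
$\left(A{\left(8 \right)} + 335\right)^{2} = \left(\frac{3 + 8^{3} + 9 \cdot 8^{2} + 19 \cdot 8}{6 + 8} + 335\right)^{2} = \left(\frac{3 + 512 + 9 \cdot 64 + 152}{14} + 335\right)^{2} = \left(\frac{3 + 512 + 576 + 152}{14} + 335\right)^{2} = \left(\frac{1}{14} \cdot 1243 + 335\right)^{2} = \left(\frac{1243}{14} + 335\right)^{2} = \left(\frac{5933}{14}\right)^{2} = \frac{35200489}{196}$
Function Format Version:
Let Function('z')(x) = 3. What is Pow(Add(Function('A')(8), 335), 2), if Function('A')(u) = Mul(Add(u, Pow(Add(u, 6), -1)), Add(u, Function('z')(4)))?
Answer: Rational(35200489, 196) ≈ 1.7959e+5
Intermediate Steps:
Function('A')(u) = Mul(Add(3, u), Add(u, Pow(Add(6, u), -1))) (Function('A')(u) = Mul(Add(u, Pow(Add(u, 6), -1)), Add(u, 3)) = Mul(Add(u, Pow(Add(6, u), -1)), Add(3, u)) = Mul(Add(3, u), Add(u, Pow(Add(6, u), -1))))
Pow(Add(Function('A')(8), 335), 2) = Pow(Add(Mul(Pow(Add(6, 8), -1), Add(3, Pow(8, 3), Mul(9, Pow(8, 2)), Mul(19, 8))), 335), 2) = Pow(Add(Mul(Pow(14, -1), Add(3, 512, Mul(9, 64), 152)), 335), 2) = Pow(Add(Mul(Rational(1, 14), Add(3, 512, 576, 152)), 335), 2) = Pow(Add(Mul(Rational(1, 14), 1243), 335), 2) = Pow(Add(Rational(1243, 14), 335), 2) = Pow(Rational(5933, 14), 2) = Rational(35200489, 196)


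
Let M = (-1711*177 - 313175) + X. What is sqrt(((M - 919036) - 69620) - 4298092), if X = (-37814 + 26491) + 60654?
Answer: I*sqrt(5853439) ≈ 2419.4*I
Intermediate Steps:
X = 49331 (X = -11323 + 60654 = 49331)
M = -566691 (M = (-1711*177 - 313175) + 49331 = (-302847 - 313175) + 49331 = -616022 + 49331 = -566691)
sqrt(((M - 919036) - 69620) - 4298092) = sqrt(((-566691 - 919036) - 69620) - 4298092) = sqrt((-1485727 - 69620) - 4298092) = sqrt(-1555347 - 4298092) = sqrt(-5853439) = I*sqrt(5853439)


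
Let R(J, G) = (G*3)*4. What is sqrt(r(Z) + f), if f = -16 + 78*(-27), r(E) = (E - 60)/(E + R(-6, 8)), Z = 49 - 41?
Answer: I*sqrt(8490)/2 ≈ 46.071*I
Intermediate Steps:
R(J, G) = 12*G (R(J, G) = (3*G)*4 = 12*G)
Z = 8
r(E) = (-60 + E)/(96 + E) (r(E) = (E - 60)/(E + 12*8) = (-60 + E)/(E + 96) = (-60 + E)/(96 + E))
f = -2122 (f = -16 - 2106 = -2122)
sqrt(r(Z) + f) = sqrt((-60 + 8)/(96 + 8) - 2122) = sqrt(-52/104 - 2122) = sqrt((1/104)*(-52) - 2122) = sqrt(-1/2 - 2122) = sqrt(-4245/2) = I*sqrt(8490)/2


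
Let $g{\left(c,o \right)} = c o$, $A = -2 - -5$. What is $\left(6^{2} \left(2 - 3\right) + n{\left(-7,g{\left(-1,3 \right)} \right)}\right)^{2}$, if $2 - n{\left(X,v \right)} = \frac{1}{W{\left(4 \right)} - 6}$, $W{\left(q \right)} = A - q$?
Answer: $\frac{56169}{49} \approx 1146.3$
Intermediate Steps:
$A = 3$ ($A = -2 + 5 = 3$)
$W{\left(q \right)} = 3 - q$
$n{\left(X,v \right)} = \frac{15}{7}$ ($n{\left(X,v \right)} = 2 - \frac{1}{\left(3 - 4\right) - 6} = 2 - \frac{1}{-1 - 6} = 2 - \frac{1}{-7} = 2 - - \frac{1}{7} = 2 + \frac{1}{7} = \frac{15}{7}$)
$\left(6^{2} \left(2 - 3\right) + n{\left(-7,g{\left(-1,3 \right)} \right)}\right)^{2} = \left(6^{2} \left(2 - 3\right) + \frac{15}{7}\right)^{2} = \left(36 \left(-1\right) + \frac{15}{7}\right)^{2} = \left(-36 + \frac{15}{7}\right)^{2} = \left(- \frac{237}{7}\right)^{2} = \frac{56169}{49}$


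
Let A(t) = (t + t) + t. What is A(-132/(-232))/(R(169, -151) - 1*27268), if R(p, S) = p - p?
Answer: -99/1581544 ≈ -6.2597e-5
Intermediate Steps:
A(t) = 3*t (A(t) = 2*t + t = 3*t)
R(p, S) = 0
A(-132/(-232))/(R(169, -151) - 1*27268) = (3*(-132/(-232)))/(0 - 1*27268) = (3*(-132*(-1/232)))/(0 - 27268) = (3*(33/58))/(-27268) = (99/58)*(-1/27268) = -99/1581544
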